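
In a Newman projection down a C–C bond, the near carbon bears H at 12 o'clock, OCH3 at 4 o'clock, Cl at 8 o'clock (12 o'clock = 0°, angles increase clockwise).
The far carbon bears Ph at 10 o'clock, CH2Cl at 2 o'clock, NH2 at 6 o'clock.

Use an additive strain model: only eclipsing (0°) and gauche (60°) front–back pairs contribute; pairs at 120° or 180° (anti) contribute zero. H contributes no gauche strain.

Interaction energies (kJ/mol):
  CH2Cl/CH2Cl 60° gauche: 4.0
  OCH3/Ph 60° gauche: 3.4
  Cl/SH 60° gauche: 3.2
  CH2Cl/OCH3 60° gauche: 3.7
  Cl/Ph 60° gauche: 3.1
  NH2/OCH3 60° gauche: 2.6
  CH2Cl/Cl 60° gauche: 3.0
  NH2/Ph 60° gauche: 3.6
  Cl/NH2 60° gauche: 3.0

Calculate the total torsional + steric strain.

This conformer is staggered. OCH3 at 120° is gauche with CH2Cl at 60° (3.7); OCH3 at 120° is gauche with NH2 at 180° (2.6); Cl at 240° is gauche with Ph at 300° (3.1); Cl at 240° is gauche with NH2 at 180° (3.0). Total 12.4 kJ/mol.

12.4 kJ/mol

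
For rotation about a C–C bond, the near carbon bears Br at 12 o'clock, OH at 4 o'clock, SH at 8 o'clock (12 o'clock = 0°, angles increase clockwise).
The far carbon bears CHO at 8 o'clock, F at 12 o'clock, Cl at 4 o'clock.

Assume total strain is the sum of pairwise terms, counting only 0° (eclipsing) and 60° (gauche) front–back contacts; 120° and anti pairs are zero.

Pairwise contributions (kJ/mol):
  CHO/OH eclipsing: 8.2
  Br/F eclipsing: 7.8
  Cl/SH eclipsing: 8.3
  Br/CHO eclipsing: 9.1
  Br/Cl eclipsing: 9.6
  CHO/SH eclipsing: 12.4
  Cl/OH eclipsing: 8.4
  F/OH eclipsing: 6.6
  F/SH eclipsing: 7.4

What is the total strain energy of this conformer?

This conformer (eclipsed): Br–F eclipsed, OH–Cl eclipsed, SH–CHO eclipsed; 7.8 + 8.4 + 12.4 = 28.6 kJ/mol.

28.6 kJ/mol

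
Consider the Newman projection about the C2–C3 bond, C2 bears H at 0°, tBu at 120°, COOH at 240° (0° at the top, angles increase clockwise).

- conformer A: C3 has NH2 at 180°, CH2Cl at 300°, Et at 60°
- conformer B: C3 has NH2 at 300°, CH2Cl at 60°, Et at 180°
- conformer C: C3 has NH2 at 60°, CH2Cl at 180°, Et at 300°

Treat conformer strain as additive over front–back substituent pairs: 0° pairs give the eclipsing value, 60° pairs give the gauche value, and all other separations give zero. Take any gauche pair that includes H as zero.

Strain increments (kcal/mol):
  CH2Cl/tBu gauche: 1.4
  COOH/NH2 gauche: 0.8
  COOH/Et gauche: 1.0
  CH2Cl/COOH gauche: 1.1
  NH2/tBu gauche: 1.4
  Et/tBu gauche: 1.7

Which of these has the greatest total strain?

A (staggered): tBu(120°)/NH2(180°) gauche 1.4; tBu(120°)/Et(60°) gauche 1.7; COOH(240°)/NH2(180°) gauche 0.8; COOH(240°)/CH2Cl(300°) gauche 1.1 → 5.0 kcal/mol.
B (staggered): tBu(120°)/CH2Cl(60°) gauche 1.4; tBu(120°)/Et(180°) gauche 1.7; COOH(240°)/NH2(300°) gauche 0.8; COOH(240°)/Et(180°) gauche 1.0 → 4.9 kcal/mol.
C (staggered): tBu(120°)/NH2(60°) gauche 1.4; tBu(120°)/CH2Cl(180°) gauche 1.4; COOH(240°)/CH2Cl(180°) gauche 1.1; COOH(240°)/Et(300°) gauche 1.0 → 4.9 kcal/mol.
A has the highest total (5.0 kcal/mol).

A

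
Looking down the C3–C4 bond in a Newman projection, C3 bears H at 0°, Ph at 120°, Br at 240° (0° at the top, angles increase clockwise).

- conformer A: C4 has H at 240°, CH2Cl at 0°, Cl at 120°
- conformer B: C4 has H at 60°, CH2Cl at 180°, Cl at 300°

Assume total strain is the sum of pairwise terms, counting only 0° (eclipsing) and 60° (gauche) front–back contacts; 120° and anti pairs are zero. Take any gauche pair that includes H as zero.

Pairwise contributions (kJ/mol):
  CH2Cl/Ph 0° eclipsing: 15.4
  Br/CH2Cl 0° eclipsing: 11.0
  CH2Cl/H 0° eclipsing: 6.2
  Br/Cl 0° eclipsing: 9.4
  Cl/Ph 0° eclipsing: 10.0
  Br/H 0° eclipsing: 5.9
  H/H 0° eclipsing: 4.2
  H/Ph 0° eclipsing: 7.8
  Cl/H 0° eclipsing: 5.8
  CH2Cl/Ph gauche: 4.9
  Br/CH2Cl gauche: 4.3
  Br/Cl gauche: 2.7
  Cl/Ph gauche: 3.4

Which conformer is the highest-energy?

A is eclipsed. H at 0° is eclipsed with CH2Cl at 0° (6.2); Ph at 120° is eclipsed with Cl at 120° (10.0); Br at 240° is eclipsed with H at 240° (5.9). Total 22.1 kJ/mol.
B is staggered. Ph at 120° is gauche with CH2Cl at 180° (4.9); Br at 240° is gauche with CH2Cl at 180° (4.3); Br at 240° is gauche with Cl at 300° (2.7). Total 11.9 kJ/mol.
A has the highest total (22.1 kJ/mol).

A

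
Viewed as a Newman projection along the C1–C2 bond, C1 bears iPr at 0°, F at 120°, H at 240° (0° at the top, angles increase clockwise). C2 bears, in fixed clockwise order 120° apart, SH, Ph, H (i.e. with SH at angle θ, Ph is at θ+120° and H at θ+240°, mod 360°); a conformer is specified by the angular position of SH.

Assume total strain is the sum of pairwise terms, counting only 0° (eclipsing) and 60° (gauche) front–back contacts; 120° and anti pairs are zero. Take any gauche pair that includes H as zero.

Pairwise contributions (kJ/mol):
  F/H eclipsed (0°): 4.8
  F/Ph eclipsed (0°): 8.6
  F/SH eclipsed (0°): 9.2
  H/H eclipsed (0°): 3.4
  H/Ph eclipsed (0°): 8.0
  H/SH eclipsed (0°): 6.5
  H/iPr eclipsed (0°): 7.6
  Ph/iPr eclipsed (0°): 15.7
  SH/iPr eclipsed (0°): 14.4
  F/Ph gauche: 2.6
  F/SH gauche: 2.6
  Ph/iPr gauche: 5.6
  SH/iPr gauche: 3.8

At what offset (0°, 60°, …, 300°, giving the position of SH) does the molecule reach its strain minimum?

180°

SH at 0° (eclipsed): iPr–SH eclipsed, F–Ph eclipsed, H–H eclipsed; 14.4 + 8.6 + 3.4 = 26.4 kJ/mol.
SH at 60° (staggered): iPr–SH gauche, F–SH gauche, F–Ph gauche; 3.8 + 2.6 + 2.6 = 9.0 kJ/mol.
SH at 120° (eclipsed): iPr–H eclipsed, F–SH eclipsed, H–Ph eclipsed; 7.6 + 9.2 + 8.0 = 24.8 kJ/mol.
SH at 180° (staggered): iPr–Ph gauche, F–SH gauche; 5.6 + 2.6 = 8.2 kJ/mol.
SH at 240° (eclipsed): iPr–Ph eclipsed, F–H eclipsed, H–SH eclipsed; 15.7 + 4.8 + 6.5 = 27.0 kJ/mol.
SH at 300° (staggered): iPr–SH gauche, iPr–Ph gauche, F–Ph gauche; 3.8 + 5.6 + 2.6 = 12.0 kJ/mol.
The minimum (8.2 kJ/mol) occurs with SH at 180°.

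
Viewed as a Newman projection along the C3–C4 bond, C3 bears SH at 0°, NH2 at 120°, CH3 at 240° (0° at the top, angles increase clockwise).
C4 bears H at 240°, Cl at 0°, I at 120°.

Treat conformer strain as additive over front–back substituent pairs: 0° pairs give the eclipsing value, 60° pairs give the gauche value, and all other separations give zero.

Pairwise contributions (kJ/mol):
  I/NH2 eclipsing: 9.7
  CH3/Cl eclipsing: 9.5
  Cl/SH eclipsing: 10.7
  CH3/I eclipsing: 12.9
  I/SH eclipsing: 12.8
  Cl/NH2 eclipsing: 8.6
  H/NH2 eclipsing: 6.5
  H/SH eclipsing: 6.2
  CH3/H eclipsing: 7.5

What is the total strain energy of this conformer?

27.9 kJ/mol

This conformer (eclipsed): SH(0°)/Cl(0°) eclipsed 10.7; NH2(120°)/I(120°) eclipsed 9.7; CH3(240°)/H(240°) eclipsed 7.5 → 27.9 kJ/mol.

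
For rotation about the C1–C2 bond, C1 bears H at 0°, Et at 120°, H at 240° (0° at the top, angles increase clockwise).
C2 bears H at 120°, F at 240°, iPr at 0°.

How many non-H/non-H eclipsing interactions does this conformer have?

Every eclipsing pair involves H, so the count is 0.

0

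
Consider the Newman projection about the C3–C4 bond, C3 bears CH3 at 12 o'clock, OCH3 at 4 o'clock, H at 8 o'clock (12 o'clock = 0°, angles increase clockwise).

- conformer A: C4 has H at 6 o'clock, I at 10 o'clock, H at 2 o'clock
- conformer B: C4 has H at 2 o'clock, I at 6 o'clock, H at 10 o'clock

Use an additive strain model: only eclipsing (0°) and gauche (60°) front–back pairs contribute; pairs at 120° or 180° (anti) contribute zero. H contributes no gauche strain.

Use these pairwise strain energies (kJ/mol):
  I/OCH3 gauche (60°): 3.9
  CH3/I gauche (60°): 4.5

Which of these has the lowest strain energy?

B

A (staggered): CH3–I gauche; 4.5 = 4.5 kJ/mol.
B (staggered): OCH3–I gauche; 3.9 = 3.9 kJ/mol.
B has the lowest total (3.9 kJ/mol).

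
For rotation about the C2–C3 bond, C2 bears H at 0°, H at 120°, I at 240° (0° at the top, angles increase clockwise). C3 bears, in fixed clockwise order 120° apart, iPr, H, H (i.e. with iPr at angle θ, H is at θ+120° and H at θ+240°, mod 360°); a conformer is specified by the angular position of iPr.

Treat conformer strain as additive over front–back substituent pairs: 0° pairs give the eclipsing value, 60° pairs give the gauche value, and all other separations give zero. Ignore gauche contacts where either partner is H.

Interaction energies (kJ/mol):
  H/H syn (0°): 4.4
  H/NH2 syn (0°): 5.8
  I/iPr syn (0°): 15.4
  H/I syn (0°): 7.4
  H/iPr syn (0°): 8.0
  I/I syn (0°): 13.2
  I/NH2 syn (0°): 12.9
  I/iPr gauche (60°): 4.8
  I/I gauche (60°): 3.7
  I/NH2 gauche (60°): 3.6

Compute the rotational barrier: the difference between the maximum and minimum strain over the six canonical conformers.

24.2 kJ/mol

iPr at 0° (eclipsed): H(0°)/iPr(0°) eclipsed 8.0; H(120°)/H(120°) eclipsed 4.4; I(240°)/H(240°) eclipsed 7.4 → 19.8 kJ/mol.
iPr at 60° (staggered): no non-H gauche contacts → 0.0 kJ/mol.
iPr at 120° (eclipsed): H(0°)/H(0°) eclipsed 4.4; H(120°)/iPr(120°) eclipsed 8.0; I(240°)/H(240°) eclipsed 7.4 → 19.8 kJ/mol.
iPr at 180° (staggered): I(240°)/iPr(180°) gauche 4.8 → 4.8 kJ/mol.
iPr at 240° (eclipsed): H(0°)/H(0°) eclipsed 4.4; H(120°)/H(120°) eclipsed 4.4; I(240°)/iPr(240°) eclipsed 15.4 → 24.2 kJ/mol.
iPr at 300° (staggered): I(240°)/iPr(300°) gauche 4.8 → 4.8 kJ/mol.
Max at 240° (24.2 kJ/mol), min at 60° (0.0 kJ/mol); barrier = 24.2 kJ/mol.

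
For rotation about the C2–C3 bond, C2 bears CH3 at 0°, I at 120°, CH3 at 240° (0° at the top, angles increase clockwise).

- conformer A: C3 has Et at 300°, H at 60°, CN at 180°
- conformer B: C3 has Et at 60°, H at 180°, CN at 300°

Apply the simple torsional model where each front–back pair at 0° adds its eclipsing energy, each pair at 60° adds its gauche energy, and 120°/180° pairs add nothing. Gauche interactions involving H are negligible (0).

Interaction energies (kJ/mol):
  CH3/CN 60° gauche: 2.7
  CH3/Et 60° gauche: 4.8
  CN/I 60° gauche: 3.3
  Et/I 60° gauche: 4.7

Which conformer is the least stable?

A (staggered): CH3(0°)/Et(300°) gauche 4.8; I(120°)/CN(180°) gauche 3.3; CH3(240°)/Et(300°) gauche 4.8; CH3(240°)/CN(180°) gauche 2.7 → 15.6 kJ/mol.
B (staggered): CH3(0°)/Et(60°) gauche 4.8; CH3(0°)/CN(300°) gauche 2.7; I(120°)/Et(60°) gauche 4.7; CH3(240°)/CN(300°) gauche 2.7 → 14.9 kJ/mol.
A has the highest total (15.6 kJ/mol).

A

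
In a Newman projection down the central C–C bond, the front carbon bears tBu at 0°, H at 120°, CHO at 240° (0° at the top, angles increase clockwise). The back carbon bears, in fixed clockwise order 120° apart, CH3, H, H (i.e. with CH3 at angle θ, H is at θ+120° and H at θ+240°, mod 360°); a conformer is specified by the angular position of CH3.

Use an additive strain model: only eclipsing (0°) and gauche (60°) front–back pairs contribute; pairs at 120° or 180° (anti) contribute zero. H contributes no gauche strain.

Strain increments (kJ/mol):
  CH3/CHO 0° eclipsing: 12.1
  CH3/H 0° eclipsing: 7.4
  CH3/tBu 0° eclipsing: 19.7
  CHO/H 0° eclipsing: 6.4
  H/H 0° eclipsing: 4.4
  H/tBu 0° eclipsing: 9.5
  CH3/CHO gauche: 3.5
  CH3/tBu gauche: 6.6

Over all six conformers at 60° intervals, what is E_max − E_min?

27.0 kJ/mol

CH3 at 0° (eclipsed): tBu–CH3 eclipsed, H–H eclipsed, CHO–H eclipsed; 19.7 + 4.4 + 6.4 = 30.5 kJ/mol.
CH3 at 60° (staggered): tBu–CH3 gauche; 6.6 = 6.6 kJ/mol.
CH3 at 120° (eclipsed): tBu–H eclipsed, H–CH3 eclipsed, CHO–H eclipsed; 9.5 + 7.4 + 6.4 = 23.3 kJ/mol.
CH3 at 180° (staggered): CHO–CH3 gauche; 3.5 = 3.5 kJ/mol.
CH3 at 240° (eclipsed): tBu–H eclipsed, H–H eclipsed, CHO–CH3 eclipsed; 9.5 + 4.4 + 12.1 = 26.0 kJ/mol.
CH3 at 300° (staggered): tBu–CH3 gauche, CHO–CH3 gauche; 6.6 + 3.5 = 10.1 kJ/mol.
Max at 0° (30.5 kJ/mol), min at 180° (3.5 kJ/mol); barrier = 27.0 kJ/mol.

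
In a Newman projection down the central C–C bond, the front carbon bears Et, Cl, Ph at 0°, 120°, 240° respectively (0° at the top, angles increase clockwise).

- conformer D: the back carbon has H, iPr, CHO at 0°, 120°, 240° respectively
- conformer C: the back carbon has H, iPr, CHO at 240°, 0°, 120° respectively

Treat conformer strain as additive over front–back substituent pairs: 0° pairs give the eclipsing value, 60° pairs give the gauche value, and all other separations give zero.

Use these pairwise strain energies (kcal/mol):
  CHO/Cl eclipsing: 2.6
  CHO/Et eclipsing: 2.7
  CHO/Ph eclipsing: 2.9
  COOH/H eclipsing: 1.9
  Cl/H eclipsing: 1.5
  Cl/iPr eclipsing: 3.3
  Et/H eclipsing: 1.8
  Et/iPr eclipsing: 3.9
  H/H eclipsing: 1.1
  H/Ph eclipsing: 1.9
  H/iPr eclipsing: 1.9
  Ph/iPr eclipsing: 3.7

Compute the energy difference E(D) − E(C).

-0.4 kcal/mol

D (eclipsed): Et–H eclipsed, Cl–iPr eclipsed, Ph–CHO eclipsed; 1.8 + 3.3 + 2.9 = 8.0 kcal/mol.
C (eclipsed): Et–iPr eclipsed, Cl–CHO eclipsed, Ph–H eclipsed; 3.9 + 2.6 + 1.9 = 8.4 kcal/mol.
E(D) − E(C) = 8.0 − 8.4 = -0.4 kcal/mol.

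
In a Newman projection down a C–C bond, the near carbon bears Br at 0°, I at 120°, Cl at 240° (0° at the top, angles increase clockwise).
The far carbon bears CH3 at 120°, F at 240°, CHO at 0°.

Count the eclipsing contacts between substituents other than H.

Non-H eclipsing pairs: Br(0°)/CHO(0°); I(120°)/CH3(120°); Cl(240°)/F(240°) — 3 interactions.

3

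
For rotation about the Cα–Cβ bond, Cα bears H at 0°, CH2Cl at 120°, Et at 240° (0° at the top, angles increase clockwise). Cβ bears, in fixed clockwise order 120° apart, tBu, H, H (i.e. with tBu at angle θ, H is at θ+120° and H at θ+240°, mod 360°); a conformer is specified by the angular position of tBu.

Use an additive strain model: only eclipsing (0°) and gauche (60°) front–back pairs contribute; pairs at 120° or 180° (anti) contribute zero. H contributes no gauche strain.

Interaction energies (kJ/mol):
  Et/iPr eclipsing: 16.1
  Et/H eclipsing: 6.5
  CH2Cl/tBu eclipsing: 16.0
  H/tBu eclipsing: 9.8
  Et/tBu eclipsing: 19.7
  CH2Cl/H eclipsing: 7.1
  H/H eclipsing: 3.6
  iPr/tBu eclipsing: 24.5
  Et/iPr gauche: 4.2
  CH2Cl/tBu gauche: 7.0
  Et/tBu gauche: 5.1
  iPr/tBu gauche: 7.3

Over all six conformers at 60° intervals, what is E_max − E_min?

25.3 kJ/mol

tBu at 0° (eclipsed): H(0°)/tBu(0°) eclipsed 9.8; CH2Cl(120°)/H(120°) eclipsed 7.1; Et(240°)/H(240°) eclipsed 6.5 → 23.4 kJ/mol.
tBu at 60° (staggered): CH2Cl(120°)/tBu(60°) gauche 7.0 → 7.0 kJ/mol.
tBu at 120° (eclipsed): H(0°)/H(0°) eclipsed 3.6; CH2Cl(120°)/tBu(120°) eclipsed 16.0; Et(240°)/H(240°) eclipsed 6.5 → 26.1 kJ/mol.
tBu at 180° (staggered): CH2Cl(120°)/tBu(180°) gauche 7.0; Et(240°)/tBu(180°) gauche 5.1 → 12.1 kJ/mol.
tBu at 240° (eclipsed): H(0°)/H(0°) eclipsed 3.6; CH2Cl(120°)/H(120°) eclipsed 7.1; Et(240°)/tBu(240°) eclipsed 19.7 → 30.4 kJ/mol.
tBu at 300° (staggered): Et(240°)/tBu(300°) gauche 5.1 → 5.1 kJ/mol.
Max at 240° (30.4 kJ/mol), min at 300° (5.1 kJ/mol); barrier = 25.3 kJ/mol.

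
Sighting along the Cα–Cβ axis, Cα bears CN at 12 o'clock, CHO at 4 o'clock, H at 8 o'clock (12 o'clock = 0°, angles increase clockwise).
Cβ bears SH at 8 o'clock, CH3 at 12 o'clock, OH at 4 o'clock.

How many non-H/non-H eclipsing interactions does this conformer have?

Non-H eclipsing pairs: CN(0°)/CH3(0°); CHO(120°)/OH(120°) — 2 interactions.

2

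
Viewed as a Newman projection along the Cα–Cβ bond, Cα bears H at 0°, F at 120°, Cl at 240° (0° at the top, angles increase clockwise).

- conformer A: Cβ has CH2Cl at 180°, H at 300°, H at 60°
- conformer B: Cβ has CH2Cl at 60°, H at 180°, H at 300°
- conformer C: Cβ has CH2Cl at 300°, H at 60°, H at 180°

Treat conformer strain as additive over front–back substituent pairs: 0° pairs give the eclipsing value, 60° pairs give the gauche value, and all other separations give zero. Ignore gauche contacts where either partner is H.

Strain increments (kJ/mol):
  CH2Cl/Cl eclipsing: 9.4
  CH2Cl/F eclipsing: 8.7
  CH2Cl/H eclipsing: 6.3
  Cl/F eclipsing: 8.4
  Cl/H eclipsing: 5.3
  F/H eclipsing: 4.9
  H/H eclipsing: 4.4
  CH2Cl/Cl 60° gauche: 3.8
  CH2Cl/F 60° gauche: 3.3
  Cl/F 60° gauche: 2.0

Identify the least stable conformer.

A

A is staggered. F at 120° is gauche with CH2Cl at 180° (3.3); Cl at 240° is gauche with CH2Cl at 180° (3.8). Total 7.1 kJ/mol.
B is staggered. F at 120° is gauche with CH2Cl at 60° (3.3). Total 3.3 kJ/mol.
C is staggered. Cl at 240° is gauche with CH2Cl at 300° (3.8). Total 3.8 kJ/mol.
A has the highest total (7.1 kJ/mol).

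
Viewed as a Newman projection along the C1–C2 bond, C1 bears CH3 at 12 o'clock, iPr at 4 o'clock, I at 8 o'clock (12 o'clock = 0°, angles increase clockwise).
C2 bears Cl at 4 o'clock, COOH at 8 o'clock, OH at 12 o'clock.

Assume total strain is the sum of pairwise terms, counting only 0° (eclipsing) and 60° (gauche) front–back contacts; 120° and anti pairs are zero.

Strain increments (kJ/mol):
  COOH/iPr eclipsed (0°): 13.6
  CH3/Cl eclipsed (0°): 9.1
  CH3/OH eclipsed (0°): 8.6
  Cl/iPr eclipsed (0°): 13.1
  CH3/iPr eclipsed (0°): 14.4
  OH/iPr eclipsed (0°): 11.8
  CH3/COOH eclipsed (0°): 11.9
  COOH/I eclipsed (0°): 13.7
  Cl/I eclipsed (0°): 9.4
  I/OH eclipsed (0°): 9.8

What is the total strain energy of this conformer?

35.4 kJ/mol

This conformer (eclipsed): CH3(0°)/OH(0°) eclipsed 8.6; iPr(120°)/Cl(120°) eclipsed 13.1; I(240°)/COOH(240°) eclipsed 13.7 → 35.4 kJ/mol.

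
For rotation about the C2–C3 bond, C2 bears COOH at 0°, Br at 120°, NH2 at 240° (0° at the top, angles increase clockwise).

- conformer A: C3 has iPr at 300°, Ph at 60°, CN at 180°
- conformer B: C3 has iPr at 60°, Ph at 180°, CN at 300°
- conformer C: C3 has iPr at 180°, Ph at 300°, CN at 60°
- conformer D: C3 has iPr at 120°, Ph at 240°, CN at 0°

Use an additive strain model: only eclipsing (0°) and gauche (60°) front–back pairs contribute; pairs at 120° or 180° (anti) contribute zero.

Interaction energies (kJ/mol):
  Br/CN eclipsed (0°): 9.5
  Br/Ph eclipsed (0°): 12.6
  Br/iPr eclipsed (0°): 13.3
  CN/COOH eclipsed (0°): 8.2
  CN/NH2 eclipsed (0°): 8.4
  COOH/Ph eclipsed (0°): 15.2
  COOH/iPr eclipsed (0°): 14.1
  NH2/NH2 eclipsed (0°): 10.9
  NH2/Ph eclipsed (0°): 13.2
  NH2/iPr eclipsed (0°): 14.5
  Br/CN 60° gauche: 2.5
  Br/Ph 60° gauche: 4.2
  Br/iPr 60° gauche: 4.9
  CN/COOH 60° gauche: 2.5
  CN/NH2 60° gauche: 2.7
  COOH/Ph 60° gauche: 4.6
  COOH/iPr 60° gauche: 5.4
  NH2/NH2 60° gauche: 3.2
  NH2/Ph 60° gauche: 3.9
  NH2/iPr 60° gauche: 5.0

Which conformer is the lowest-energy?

A is staggered. COOH at 0° is gauche with iPr at 300° (5.4); COOH at 0° is gauche with Ph at 60° (4.6); Br at 120° is gauche with Ph at 60° (4.2); Br at 120° is gauche with CN at 180° (2.5); NH2 at 240° is gauche with iPr at 300° (5.0); NH2 at 240° is gauche with CN at 180° (2.7). Total 24.4 kJ/mol.
B is staggered. COOH at 0° is gauche with iPr at 60° (5.4); COOH at 0° is gauche with CN at 300° (2.5); Br at 120° is gauche with iPr at 60° (4.9); Br at 120° is gauche with Ph at 180° (4.2); NH2 at 240° is gauche with Ph at 180° (3.9); NH2 at 240° is gauche with CN at 300° (2.7). Total 23.6 kJ/mol.
C is staggered. COOH at 0° is gauche with Ph at 300° (4.6); COOH at 0° is gauche with CN at 60° (2.5); Br at 120° is gauche with iPr at 180° (4.9); Br at 120° is gauche with CN at 60° (2.5); NH2 at 240° is gauche with iPr at 180° (5.0); NH2 at 240° is gauche with Ph at 300° (3.9). Total 23.4 kJ/mol.
D is eclipsed. COOH at 0° is eclipsed with CN at 0° (8.2); Br at 120° is eclipsed with iPr at 120° (13.3); NH2 at 240° is eclipsed with Ph at 240° (13.2). Total 34.7 kJ/mol.
C has the lowest total (23.4 kJ/mol).

C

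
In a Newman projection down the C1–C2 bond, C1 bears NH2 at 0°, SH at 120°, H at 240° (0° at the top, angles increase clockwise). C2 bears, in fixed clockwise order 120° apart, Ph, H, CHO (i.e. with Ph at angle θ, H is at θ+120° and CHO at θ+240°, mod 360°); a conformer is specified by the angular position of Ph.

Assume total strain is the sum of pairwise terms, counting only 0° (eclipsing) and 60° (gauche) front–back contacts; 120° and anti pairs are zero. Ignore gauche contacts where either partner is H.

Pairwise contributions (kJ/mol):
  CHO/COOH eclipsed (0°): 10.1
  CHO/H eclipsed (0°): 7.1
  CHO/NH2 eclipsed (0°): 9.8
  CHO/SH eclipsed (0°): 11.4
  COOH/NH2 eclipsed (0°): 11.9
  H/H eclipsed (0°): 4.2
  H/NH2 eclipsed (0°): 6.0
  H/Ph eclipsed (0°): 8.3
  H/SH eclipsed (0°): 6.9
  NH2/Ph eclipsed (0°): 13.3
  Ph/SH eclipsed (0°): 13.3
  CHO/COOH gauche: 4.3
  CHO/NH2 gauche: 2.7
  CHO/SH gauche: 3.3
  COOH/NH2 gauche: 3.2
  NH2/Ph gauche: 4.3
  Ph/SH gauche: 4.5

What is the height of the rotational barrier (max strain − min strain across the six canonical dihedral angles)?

Ph at 0° is eclipsed. NH2 at 0° is eclipsed with Ph at 0° (13.3); SH at 120° is eclipsed with H at 120° (6.9); H at 240° is eclipsed with CHO at 240° (7.1). Total 27.3 kJ/mol.
Ph at 60° is staggered. NH2 at 0° is gauche with Ph at 60° (4.3); NH2 at 0° is gauche with CHO at 300° (2.7); SH at 120° is gauche with Ph at 60° (4.5). Total 11.5 kJ/mol.
Ph at 120° is eclipsed. NH2 at 0° is eclipsed with CHO at 0° (9.8); SH at 120° is eclipsed with Ph at 120° (13.3); H at 240° is eclipsed with H at 240° (4.2). Total 27.3 kJ/mol.
Ph at 180° is staggered. NH2 at 0° is gauche with CHO at 60° (2.7); SH at 120° is gauche with Ph at 180° (4.5); SH at 120° is gauche with CHO at 60° (3.3). Total 10.5 kJ/mol.
Ph at 240° is eclipsed. NH2 at 0° is eclipsed with H at 0° (6.0); SH at 120° is eclipsed with CHO at 120° (11.4); H at 240° is eclipsed with Ph at 240° (8.3). Total 25.7 kJ/mol.
Ph at 300° is staggered. NH2 at 0° is gauche with Ph at 300° (4.3); SH at 120° is gauche with CHO at 180° (3.3). Total 7.6 kJ/mol.
Max at 0° (27.3 kJ/mol), min at 300° (7.6 kJ/mol); barrier = 19.7 kJ/mol.

19.7 kJ/mol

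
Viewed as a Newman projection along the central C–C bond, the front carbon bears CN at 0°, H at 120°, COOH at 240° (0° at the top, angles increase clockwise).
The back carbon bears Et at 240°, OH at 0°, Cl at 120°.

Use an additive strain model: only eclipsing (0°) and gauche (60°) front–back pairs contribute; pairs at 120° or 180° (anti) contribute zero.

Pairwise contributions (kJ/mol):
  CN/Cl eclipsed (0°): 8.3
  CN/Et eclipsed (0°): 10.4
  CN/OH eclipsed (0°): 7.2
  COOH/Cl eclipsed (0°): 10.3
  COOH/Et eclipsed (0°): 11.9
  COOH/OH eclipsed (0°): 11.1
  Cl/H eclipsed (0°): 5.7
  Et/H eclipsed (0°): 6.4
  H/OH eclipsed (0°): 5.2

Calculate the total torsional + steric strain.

This conformer (eclipsed): CN–OH eclipsed, H–Cl eclipsed, COOH–Et eclipsed; 7.2 + 5.7 + 11.9 = 24.8 kJ/mol.

24.8 kJ/mol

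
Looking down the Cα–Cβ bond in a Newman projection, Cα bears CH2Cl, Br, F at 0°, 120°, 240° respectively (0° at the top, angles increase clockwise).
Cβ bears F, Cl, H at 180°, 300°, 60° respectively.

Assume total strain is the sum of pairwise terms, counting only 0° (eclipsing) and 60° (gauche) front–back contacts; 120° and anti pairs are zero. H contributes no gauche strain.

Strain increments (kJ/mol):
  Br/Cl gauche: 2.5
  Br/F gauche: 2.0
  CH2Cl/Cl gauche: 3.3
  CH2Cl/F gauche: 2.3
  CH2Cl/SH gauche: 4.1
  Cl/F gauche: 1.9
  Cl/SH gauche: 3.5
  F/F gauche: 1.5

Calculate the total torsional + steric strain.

8.7 kJ/mol

This conformer (staggered): CH2Cl(0°)/Cl(300°) gauche 3.3; Br(120°)/F(180°) gauche 2.0; F(240°)/F(180°) gauche 1.5; F(240°)/Cl(300°) gauche 1.9 → 8.7 kJ/mol.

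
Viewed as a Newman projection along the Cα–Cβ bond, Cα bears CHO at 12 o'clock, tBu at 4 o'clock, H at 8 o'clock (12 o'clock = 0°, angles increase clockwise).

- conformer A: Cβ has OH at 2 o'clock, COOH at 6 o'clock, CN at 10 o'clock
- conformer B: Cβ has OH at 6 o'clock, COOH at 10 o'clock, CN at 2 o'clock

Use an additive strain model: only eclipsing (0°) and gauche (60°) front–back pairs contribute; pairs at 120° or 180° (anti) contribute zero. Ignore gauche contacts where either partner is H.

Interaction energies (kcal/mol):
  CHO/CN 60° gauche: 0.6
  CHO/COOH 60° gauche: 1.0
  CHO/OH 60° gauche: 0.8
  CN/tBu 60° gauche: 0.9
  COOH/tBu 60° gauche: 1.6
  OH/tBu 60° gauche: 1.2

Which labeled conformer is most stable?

A (staggered): CHO(0°)/OH(60°) gauche 0.8; CHO(0°)/CN(300°) gauche 0.6; tBu(120°)/OH(60°) gauche 1.2; tBu(120°)/COOH(180°) gauche 1.6 → 4.2 kcal/mol.
B (staggered): CHO(0°)/COOH(300°) gauche 1.0; CHO(0°)/CN(60°) gauche 0.6; tBu(120°)/OH(180°) gauche 1.2; tBu(120°)/CN(60°) gauche 0.9 → 3.7 kcal/mol.
B has the lowest total (3.7 kcal/mol).

B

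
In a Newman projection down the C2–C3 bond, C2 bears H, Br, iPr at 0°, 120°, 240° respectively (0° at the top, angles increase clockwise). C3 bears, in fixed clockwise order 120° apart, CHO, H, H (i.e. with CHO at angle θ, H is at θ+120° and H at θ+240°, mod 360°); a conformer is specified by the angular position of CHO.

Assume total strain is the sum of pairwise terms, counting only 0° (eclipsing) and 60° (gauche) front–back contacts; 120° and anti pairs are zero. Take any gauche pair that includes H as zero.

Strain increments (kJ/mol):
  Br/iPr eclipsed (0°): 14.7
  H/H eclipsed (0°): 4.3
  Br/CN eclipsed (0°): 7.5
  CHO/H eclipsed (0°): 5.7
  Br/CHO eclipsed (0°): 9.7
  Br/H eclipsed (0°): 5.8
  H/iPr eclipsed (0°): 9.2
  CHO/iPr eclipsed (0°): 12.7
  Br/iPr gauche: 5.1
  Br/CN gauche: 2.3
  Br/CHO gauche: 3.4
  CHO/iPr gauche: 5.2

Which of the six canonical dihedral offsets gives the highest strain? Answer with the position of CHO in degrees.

CHO at 0° is eclipsed. H at 0° is eclipsed with CHO at 0° (5.7); Br at 120° is eclipsed with H at 120° (5.8); iPr at 240° is eclipsed with H at 240° (9.2). Total 20.7 kJ/mol.
CHO at 60° is staggered. Br at 120° is gauche with CHO at 60° (3.4). Total 3.4 kJ/mol.
CHO at 120° is eclipsed. H at 0° is eclipsed with H at 0° (4.3); Br at 120° is eclipsed with CHO at 120° (9.7); iPr at 240° is eclipsed with H at 240° (9.2). Total 23.2 kJ/mol.
CHO at 180° is staggered. Br at 120° is gauche with CHO at 180° (3.4); iPr at 240° is gauche with CHO at 180° (5.2). Total 8.6 kJ/mol.
CHO at 240° is eclipsed. H at 0° is eclipsed with H at 0° (4.3); Br at 120° is eclipsed with H at 120° (5.8); iPr at 240° is eclipsed with CHO at 240° (12.7). Total 22.8 kJ/mol.
CHO at 300° is staggered. iPr at 240° is gauche with CHO at 300° (5.2). Total 5.2 kJ/mol.
The maximum (23.2 kJ/mol) occurs with CHO at 120°.

120°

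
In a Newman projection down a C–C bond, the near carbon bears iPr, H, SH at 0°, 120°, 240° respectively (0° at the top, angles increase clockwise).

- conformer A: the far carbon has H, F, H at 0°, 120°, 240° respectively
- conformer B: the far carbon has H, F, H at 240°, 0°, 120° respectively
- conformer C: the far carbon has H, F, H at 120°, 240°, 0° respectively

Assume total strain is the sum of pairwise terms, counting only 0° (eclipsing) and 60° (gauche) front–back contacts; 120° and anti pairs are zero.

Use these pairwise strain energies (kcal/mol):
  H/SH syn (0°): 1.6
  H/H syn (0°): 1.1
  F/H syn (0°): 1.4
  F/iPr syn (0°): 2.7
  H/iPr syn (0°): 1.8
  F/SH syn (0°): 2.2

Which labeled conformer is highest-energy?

A (eclipsed): iPr(0°)/H(0°) eclipsed 1.8; H(120°)/F(120°) eclipsed 1.4; SH(240°)/H(240°) eclipsed 1.6 → 4.8 kcal/mol.
B (eclipsed): iPr(0°)/F(0°) eclipsed 2.7; H(120°)/H(120°) eclipsed 1.1; SH(240°)/H(240°) eclipsed 1.6 → 5.4 kcal/mol.
C (eclipsed): iPr(0°)/H(0°) eclipsed 1.8; H(120°)/H(120°) eclipsed 1.1; SH(240°)/F(240°) eclipsed 2.2 → 5.1 kcal/mol.
B has the highest total (5.4 kcal/mol).

B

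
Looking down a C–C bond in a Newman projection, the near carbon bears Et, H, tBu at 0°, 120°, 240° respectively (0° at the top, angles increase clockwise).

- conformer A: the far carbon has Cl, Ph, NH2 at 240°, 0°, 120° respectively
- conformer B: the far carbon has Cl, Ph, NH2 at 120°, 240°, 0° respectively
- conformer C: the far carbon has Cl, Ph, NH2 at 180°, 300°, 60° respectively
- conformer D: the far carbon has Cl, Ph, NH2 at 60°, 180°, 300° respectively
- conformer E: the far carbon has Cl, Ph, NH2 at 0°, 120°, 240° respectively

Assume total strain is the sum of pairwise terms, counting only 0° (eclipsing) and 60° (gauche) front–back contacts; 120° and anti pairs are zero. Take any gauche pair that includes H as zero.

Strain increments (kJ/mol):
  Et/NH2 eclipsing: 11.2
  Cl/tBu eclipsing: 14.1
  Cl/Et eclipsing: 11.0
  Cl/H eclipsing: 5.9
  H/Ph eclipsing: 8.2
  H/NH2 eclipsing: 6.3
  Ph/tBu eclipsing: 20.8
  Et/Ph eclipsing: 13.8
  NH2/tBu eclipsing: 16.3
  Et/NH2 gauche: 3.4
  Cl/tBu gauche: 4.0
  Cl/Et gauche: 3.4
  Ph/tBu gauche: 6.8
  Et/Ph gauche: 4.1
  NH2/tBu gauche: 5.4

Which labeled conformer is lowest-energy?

C

A (eclipsed): Et–Ph eclipsed, H–NH2 eclipsed, tBu–Cl eclipsed; 13.8 + 6.3 + 14.1 = 34.2 kJ/mol.
B (eclipsed): Et–NH2 eclipsed, H–Cl eclipsed, tBu–Ph eclipsed; 11.2 + 5.9 + 20.8 = 37.9 kJ/mol.
C (staggered): Et–Ph gauche, Et–NH2 gauche, tBu–Cl gauche, tBu–Ph gauche; 4.1 + 3.4 + 4.0 + 6.8 = 18.3 kJ/mol.
D (staggered): Et–Cl gauche, Et–NH2 gauche, tBu–Ph gauche, tBu–NH2 gauche; 3.4 + 3.4 + 6.8 + 5.4 = 19.0 kJ/mol.
E (eclipsed): Et–Cl eclipsed, H–Ph eclipsed, tBu–NH2 eclipsed; 11.0 + 8.2 + 16.3 = 35.5 kJ/mol.
C has the lowest total (18.3 kJ/mol).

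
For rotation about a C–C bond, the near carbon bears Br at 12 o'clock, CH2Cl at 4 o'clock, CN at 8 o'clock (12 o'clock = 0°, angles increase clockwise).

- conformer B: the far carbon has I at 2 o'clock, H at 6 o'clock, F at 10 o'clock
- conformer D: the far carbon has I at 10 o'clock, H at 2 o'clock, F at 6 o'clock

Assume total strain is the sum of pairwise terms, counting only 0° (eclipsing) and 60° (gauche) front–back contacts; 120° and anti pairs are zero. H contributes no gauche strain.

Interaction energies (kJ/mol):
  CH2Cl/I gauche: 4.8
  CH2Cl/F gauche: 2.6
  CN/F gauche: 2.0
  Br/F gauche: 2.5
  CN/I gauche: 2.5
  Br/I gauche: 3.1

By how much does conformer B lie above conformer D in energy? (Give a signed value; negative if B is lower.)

B (staggered): Br–I gauche, Br–F gauche, CH2Cl–I gauche, CN–F gauche; 3.1 + 2.5 + 4.8 + 2.0 = 12.4 kJ/mol.
D (staggered): Br–I gauche, CH2Cl–F gauche, CN–I gauche, CN–F gauche; 3.1 + 2.6 + 2.5 + 2.0 = 10.2 kJ/mol.
E(B) − E(D) = 12.4 − 10.2 = +2.2 kJ/mol.

+2.2 kJ/mol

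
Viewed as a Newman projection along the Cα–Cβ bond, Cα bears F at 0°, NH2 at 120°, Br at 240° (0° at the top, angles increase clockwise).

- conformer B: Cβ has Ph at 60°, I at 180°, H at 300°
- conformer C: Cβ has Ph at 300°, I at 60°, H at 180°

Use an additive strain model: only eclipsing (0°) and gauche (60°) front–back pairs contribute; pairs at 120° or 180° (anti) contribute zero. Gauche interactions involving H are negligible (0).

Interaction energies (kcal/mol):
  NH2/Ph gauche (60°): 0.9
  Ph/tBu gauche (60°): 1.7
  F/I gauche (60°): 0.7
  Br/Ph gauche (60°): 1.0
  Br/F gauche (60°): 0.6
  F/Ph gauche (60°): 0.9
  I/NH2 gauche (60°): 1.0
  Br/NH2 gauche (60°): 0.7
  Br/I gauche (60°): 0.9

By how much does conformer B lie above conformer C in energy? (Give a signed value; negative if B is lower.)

+0.1 kcal/mol

B (staggered): F(0°)/Ph(60°) gauche 0.9; NH2(120°)/Ph(60°) gauche 0.9; NH2(120°)/I(180°) gauche 1.0; Br(240°)/I(180°) gauche 0.9 → 3.7 kcal/mol.
C (staggered): F(0°)/Ph(300°) gauche 0.9; F(0°)/I(60°) gauche 0.7; NH2(120°)/I(60°) gauche 1.0; Br(240°)/Ph(300°) gauche 1.0 → 3.6 kcal/mol.
E(B) − E(C) = 3.7 − 3.6 = +0.1 kcal/mol.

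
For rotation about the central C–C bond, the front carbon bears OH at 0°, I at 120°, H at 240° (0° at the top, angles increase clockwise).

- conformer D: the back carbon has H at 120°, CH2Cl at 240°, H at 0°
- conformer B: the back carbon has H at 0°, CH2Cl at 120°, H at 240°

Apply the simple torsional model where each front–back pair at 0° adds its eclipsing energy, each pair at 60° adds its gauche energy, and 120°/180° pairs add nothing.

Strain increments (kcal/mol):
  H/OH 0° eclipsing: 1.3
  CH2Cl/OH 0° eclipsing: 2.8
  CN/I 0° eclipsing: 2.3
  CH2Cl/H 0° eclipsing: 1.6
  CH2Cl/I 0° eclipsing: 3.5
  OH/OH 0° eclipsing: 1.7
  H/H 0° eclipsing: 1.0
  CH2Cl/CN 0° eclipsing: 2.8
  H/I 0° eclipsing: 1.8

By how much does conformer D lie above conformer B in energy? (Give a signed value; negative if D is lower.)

-1.1 kcal/mol

D (eclipsed): OH–H eclipsed, I–H eclipsed, H–CH2Cl eclipsed; 1.3 + 1.8 + 1.6 = 4.7 kcal/mol.
B (eclipsed): OH–H eclipsed, I–CH2Cl eclipsed, H–H eclipsed; 1.3 + 3.5 + 1.0 = 5.8 kcal/mol.
E(D) − E(B) = 4.7 − 5.8 = -1.1 kcal/mol.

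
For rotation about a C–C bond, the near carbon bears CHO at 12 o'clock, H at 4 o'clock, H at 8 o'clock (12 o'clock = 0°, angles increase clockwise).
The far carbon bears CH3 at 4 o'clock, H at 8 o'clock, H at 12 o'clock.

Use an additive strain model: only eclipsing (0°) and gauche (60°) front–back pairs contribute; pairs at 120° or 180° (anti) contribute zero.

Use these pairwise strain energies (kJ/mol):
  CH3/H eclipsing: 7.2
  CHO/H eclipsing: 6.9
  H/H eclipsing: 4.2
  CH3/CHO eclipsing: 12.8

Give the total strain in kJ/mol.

18.3 kJ/mol

This conformer (eclipsed): CHO(0°)/H(0°) eclipsed 6.9; H(120°)/CH3(120°) eclipsed 7.2; H(240°)/H(240°) eclipsed 4.2 → 18.3 kJ/mol.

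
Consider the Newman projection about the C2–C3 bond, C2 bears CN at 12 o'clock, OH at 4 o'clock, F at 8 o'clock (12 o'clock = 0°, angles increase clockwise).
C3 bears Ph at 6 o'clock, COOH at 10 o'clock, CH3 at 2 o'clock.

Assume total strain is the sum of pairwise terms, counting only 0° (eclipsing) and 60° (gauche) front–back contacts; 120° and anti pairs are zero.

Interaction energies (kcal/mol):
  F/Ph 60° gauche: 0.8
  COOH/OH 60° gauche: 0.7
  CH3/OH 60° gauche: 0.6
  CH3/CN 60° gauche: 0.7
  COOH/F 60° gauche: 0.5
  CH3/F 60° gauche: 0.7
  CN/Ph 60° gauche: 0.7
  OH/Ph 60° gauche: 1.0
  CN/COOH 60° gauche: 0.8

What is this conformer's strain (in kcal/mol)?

4.4 kcal/mol

This conformer (staggered): CN–COOH gauche, CN–CH3 gauche, OH–Ph gauche, OH–CH3 gauche, F–Ph gauche, F–COOH gauche; 0.8 + 0.7 + 1.0 + 0.6 + 0.8 + 0.5 = 4.4 kcal/mol.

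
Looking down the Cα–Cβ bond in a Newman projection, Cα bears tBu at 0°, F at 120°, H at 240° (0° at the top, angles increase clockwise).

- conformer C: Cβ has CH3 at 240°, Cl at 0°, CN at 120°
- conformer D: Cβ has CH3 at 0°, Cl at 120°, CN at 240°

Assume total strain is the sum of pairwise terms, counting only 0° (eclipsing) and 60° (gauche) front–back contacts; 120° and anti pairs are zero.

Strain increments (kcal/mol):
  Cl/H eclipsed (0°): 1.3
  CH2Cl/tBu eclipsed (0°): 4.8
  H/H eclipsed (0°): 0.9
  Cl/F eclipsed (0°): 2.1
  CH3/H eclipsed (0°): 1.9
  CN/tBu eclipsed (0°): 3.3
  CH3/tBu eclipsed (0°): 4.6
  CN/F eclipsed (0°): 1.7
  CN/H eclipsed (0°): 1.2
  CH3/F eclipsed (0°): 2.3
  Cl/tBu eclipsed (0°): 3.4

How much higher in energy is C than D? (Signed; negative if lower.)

-0.9 kcal/mol

C (eclipsed): tBu–Cl eclipsed, F–CN eclipsed, H–CH3 eclipsed; 3.4 + 1.7 + 1.9 = 7.0 kcal/mol.
D (eclipsed): tBu–CH3 eclipsed, F–Cl eclipsed, H–CN eclipsed; 4.6 + 2.1 + 1.2 = 7.9 kcal/mol.
E(C) − E(D) = 7.0 − 7.9 = -0.9 kcal/mol.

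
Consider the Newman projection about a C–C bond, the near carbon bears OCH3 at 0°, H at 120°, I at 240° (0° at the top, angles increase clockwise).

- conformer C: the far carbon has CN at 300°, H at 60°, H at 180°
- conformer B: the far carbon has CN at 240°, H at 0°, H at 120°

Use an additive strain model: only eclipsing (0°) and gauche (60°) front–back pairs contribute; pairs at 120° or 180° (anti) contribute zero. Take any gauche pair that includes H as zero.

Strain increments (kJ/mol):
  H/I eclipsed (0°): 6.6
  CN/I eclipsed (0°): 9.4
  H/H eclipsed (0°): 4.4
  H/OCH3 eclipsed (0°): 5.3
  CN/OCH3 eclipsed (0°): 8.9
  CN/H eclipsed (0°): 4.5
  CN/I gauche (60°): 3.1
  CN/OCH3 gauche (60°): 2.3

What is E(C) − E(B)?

-13.7 kJ/mol

C (staggered): OCH3–CN gauche, I–CN gauche; 2.3 + 3.1 = 5.4 kJ/mol.
B (eclipsed): OCH3–H eclipsed, H–H eclipsed, I–CN eclipsed; 5.3 + 4.4 + 9.4 = 19.1 kJ/mol.
E(C) − E(B) = 5.4 − 19.1 = -13.7 kJ/mol.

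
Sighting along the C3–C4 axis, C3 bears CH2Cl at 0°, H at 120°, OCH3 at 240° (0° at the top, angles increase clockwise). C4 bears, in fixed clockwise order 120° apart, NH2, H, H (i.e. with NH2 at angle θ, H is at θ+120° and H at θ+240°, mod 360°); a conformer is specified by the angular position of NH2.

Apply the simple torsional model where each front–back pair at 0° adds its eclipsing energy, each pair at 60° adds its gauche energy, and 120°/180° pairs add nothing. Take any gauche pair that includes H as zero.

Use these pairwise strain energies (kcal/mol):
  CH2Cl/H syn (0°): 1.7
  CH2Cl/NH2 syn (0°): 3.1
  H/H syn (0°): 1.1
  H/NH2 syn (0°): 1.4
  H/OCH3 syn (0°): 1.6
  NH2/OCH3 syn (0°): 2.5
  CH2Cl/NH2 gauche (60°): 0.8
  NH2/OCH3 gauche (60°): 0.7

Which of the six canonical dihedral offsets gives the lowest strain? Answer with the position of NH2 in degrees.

180°

NH2 at 0° (eclipsed): CH2Cl(0°)/NH2(0°) eclipsed 3.1; H(120°)/H(120°) eclipsed 1.1; OCH3(240°)/H(240°) eclipsed 1.6 → 5.8 kcal/mol.
NH2 at 60° (staggered): CH2Cl(0°)/NH2(60°) gauche 0.8 → 0.8 kcal/mol.
NH2 at 120° (eclipsed): CH2Cl(0°)/H(0°) eclipsed 1.7; H(120°)/NH2(120°) eclipsed 1.4; OCH3(240°)/H(240°) eclipsed 1.6 → 4.7 kcal/mol.
NH2 at 180° (staggered): OCH3(240°)/NH2(180°) gauche 0.7 → 0.7 kcal/mol.
NH2 at 240° (eclipsed): CH2Cl(0°)/H(0°) eclipsed 1.7; H(120°)/H(120°) eclipsed 1.1; OCH3(240°)/NH2(240°) eclipsed 2.5 → 5.3 kcal/mol.
NH2 at 300° (staggered): CH2Cl(0°)/NH2(300°) gauche 0.8; OCH3(240°)/NH2(300°) gauche 0.7 → 1.5 kcal/mol.
The minimum (0.7 kcal/mol) occurs with NH2 at 180°.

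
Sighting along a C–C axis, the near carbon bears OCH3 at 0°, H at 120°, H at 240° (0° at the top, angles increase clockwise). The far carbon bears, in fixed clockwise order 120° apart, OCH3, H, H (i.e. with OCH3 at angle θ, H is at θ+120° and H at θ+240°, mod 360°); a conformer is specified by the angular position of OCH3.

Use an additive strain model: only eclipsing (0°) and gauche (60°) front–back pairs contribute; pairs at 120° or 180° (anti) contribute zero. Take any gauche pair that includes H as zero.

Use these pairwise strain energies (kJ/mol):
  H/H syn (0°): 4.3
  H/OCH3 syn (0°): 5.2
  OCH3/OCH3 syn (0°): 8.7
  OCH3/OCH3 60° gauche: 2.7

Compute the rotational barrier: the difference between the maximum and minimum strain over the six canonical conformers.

OCH3 at 0° (eclipsed): OCH3(0°)/OCH3(0°) eclipsed 8.7; H(120°)/H(120°) eclipsed 4.3; H(240°)/H(240°) eclipsed 4.3 → 17.3 kJ/mol.
OCH3 at 60° (staggered): OCH3(0°)/OCH3(60°) gauche 2.7 → 2.7 kJ/mol.
OCH3 at 120° (eclipsed): OCH3(0°)/H(0°) eclipsed 5.2; H(120°)/OCH3(120°) eclipsed 5.2; H(240°)/H(240°) eclipsed 4.3 → 14.7 kJ/mol.
OCH3 at 180° (staggered): no non-H gauche contacts → 0.0 kJ/mol.
OCH3 at 240° (eclipsed): OCH3(0°)/H(0°) eclipsed 5.2; H(120°)/H(120°) eclipsed 4.3; H(240°)/OCH3(240°) eclipsed 5.2 → 14.7 kJ/mol.
OCH3 at 300° (staggered): OCH3(0°)/OCH3(300°) gauche 2.7 → 2.7 kJ/mol.
Max at 0° (17.3 kJ/mol), min at 180° (0.0 kJ/mol); barrier = 17.3 kJ/mol.

17.3 kJ/mol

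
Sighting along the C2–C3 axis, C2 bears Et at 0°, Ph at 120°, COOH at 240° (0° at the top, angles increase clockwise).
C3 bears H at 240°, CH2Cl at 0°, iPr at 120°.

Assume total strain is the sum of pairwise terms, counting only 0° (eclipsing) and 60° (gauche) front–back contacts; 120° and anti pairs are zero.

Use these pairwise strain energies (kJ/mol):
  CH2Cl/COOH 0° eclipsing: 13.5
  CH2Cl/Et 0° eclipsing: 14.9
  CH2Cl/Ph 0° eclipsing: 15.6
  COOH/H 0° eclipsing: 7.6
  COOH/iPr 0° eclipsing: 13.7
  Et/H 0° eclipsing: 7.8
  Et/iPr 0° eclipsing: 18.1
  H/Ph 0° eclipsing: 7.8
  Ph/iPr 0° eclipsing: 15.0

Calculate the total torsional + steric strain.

37.5 kJ/mol

This conformer is eclipsed. Et at 0° is eclipsed with CH2Cl at 0° (14.9); Ph at 120° is eclipsed with iPr at 120° (15.0); COOH at 240° is eclipsed with H at 240° (7.6). Total 37.5 kJ/mol.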